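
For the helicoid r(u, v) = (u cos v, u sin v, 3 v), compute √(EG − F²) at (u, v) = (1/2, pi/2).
√(EG − F²)|_{(1/2, pi/2)} = sqrt(37)/2

E = 1, F = 0, G = u^2 + 9; EG − F² = u^2 + 9; √(EG − F²) = sqrt(u^2 + 9). At the given point: sqrt(37)/2.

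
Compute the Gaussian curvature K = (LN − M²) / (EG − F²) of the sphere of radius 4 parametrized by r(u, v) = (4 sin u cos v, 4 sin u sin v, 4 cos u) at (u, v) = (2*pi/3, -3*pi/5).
K = 1/16

Coefficients of the first fundamental form: E = 16, F = 0, G = 16*sin(u)^2.
Coefficients of the second fundamental form: L = -4*sin(u)/Abs(sin(u)), M = 0, N = -4*sin(u)^3/Abs(sin(u)).
Assemble K = (LN − M²)/(EG − F²) = 1/16. At (u, v) = (2*pi/3, -3*pi/5): K = 1/16.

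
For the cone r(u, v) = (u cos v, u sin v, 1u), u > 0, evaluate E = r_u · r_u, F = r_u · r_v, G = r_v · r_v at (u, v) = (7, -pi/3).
E = 2;  F = 0;  G = 49

Partials: r_u = (cos(v), sin(v), 1), r_v = (-u*sin(v), u*cos(v), 0). As functions of (u, v):
  E = r_u · r_u = 2,
  F = r_u · r_v = 0,
  G = r_v · r_v = u^2.
Evaluating at (u, v) = (7, -pi/3): E = 2, F = 0, G = 49.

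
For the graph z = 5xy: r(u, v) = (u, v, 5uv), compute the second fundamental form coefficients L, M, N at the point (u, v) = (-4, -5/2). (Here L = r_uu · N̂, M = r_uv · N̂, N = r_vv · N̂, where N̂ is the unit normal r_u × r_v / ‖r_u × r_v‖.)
L = 0;  M = 10*sqrt(2229)/2229;  N = 0

Compute the unit normal N̂(u, v) = (-5*v/sqrt(25*u^2 + 25*v^2 + 1), -5*u/sqrt(25*u^2 + 25*v^2 + 1), 1/sqrt(25*u^2 + 25*v^2 + 1)), and the second partials r_uu, r_uv, r_vv. Take dot products:
  L(u, v) = r_uu · N̂ = 0,
  M(u, v) = r_uv · N̂ = 5/sqrt(25*u^2 + 25*v^2 + 1),
  N(u, v) = r_vv · N̂ = 0.
Evaluating at (u, v) = (-4, -5/2):
  L = 0, M = 10*sqrt(2229)/2229, N = 0.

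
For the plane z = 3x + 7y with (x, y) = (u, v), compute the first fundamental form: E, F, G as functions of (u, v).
E = 10;  F = 21;  G = 50

Compute partials: r_u = (1, 0, 3), r_v = (0, 1, 7). Then
  E = r_u · r_u = 10,
  F = r_u · r_v = 21,
  G = r_v · r_v = 50.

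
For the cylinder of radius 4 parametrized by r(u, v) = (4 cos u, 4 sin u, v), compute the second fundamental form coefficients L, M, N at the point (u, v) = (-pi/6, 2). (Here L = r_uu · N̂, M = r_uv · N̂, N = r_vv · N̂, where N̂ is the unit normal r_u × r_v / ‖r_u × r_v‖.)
L = -4;  M = 0;  N = 0

Compute the unit normal N̂(u, v) = (cos(u), sin(u), 0), and the second partials r_uu, r_uv, r_vv. Take dot products:
  L(u, v) = r_uu · N̂ = -4,
  M(u, v) = r_uv · N̂ = 0,
  N(u, v) = r_vv · N̂ = 0.
Evaluating at (u, v) = (-pi/6, 2):
  L = -4, M = 0, N = 0.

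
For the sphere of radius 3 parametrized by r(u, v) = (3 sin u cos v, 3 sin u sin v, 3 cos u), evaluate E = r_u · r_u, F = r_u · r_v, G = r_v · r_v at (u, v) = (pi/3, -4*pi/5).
E = 9;  F = 0;  G = 27/4

Partials: r_u = (3*cos(u)*cos(v), 3*sin(v)*cos(u), -3*sin(u)), r_v = (-3*sin(u)*sin(v), 3*sin(u)*cos(v), 0). As functions of (u, v):
  E = r_u · r_u = 9,
  F = r_u · r_v = 0,
  G = r_v · r_v = 9*sin(u)^2.
Evaluating at (u, v) = (pi/3, -4*pi/5): E = 9, F = 0, G = 27/4.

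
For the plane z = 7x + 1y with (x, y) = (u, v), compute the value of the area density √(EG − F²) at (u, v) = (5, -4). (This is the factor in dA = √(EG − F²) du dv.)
√(EG − F²)|_{(5, -4)} = sqrt(51)

E = 50, F = 7, G = 2, so EG − F² = 51. Taking the positive square root: √(EG − F²) = sqrt(51). At (u, v) = (5, -4): sqrt(51).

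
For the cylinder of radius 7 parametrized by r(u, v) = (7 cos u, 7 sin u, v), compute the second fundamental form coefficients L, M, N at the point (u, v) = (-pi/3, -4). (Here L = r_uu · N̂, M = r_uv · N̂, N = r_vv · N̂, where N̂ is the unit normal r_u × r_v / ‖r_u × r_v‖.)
L = -7;  M = 0;  N = 0

Compute the unit normal N̂(u, v) = (cos(u), sin(u), 0), and the second partials r_uu, r_uv, r_vv. Take dot products:
  L(u, v) = r_uu · N̂ = -7,
  M(u, v) = r_uv · N̂ = 0,
  N(u, v) = r_vv · N̂ = 0.
Evaluating at (u, v) = (-pi/3, -4):
  L = -7, M = 0, N = 0.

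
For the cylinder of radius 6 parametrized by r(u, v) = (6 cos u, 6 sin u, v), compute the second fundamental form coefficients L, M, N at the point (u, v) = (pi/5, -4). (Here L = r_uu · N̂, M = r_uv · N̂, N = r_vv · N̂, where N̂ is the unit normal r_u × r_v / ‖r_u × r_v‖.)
L = -6;  M = 0;  N = 0

Compute the unit normal N̂(u, v) = (cos(u), sin(u), 0), and the second partials r_uu, r_uv, r_vv. Take dot products:
  L(u, v) = r_uu · N̂ = -6,
  M(u, v) = r_uv · N̂ = 0,
  N(u, v) = r_vv · N̂ = 0.
Evaluating at (u, v) = (pi/5, -4):
  L = -6, M = 0, N = 0.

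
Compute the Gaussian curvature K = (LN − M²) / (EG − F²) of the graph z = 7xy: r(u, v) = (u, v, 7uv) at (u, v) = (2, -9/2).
K = -784/22629049

Coefficients of the first fundamental form: E = 49*v^2 + 1, F = 49*u*v, G = 49*u^2 + 1.
Coefficients of the second fundamental form: L = 0, M = 7/sqrt(49*u^2 + 49*v^2 + 1), N = 0.
Assemble K = (LN − M²)/(EG − F²) = -49/(2401*u^4 + 4802*u^2*v^2 + 98*u^2 + 2401*v^4 + 98*v^2 + 1). At (u, v) = (2, -9/2): K = -784/22629049.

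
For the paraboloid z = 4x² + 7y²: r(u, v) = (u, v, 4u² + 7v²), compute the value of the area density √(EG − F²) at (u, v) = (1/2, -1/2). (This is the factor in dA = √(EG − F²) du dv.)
√(EG − F²)|_{(1/2, -1/2)} = sqrt(66)

E = 64*u^2 + 1, F = 112*u*v, G = 196*v^2 + 1, so EG − F² = 64*u^2 + 196*v^2 + 1. Taking the positive square root: √(EG − F²) = sqrt(64*u^2 + 196*v^2 + 1). At (u, v) = (1/2, -1/2): sqrt(66).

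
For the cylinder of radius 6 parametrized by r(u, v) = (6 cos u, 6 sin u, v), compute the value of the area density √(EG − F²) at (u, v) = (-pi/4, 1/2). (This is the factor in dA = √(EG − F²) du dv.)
√(EG − F²)|_{(-pi/4, 1/2)} = 6

E = 36, F = 0, G = 1, so EG − F² = 36. Taking the positive square root: √(EG − F²) = 6. At (u, v) = (-pi/4, 1/2): 6.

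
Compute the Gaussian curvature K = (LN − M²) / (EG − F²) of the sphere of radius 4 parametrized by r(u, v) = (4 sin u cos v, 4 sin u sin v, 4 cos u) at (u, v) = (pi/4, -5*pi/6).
K = 1/16

Coefficients of the first fundamental form: E = 16, F = 0, G = 16*sin(u)^2.
Coefficients of the second fundamental form: L = -4*sin(u)/Abs(sin(u)), M = 0, N = -4*sin(u)^3/Abs(sin(u)).
Assemble K = (LN − M²)/(EG − F²) = 1/16. At (u, v) = (pi/4, -5*pi/6): K = 1/16.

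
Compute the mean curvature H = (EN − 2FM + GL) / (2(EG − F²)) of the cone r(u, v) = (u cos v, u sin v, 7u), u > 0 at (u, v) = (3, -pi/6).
H = 7*sqrt(2)/60

With E = 50, F = 0, G = u^2, L = 0, M = 0, N = 7*sqrt(2)*u^2/(10*Abs(u)), assemble
  H = (EN − 2FM + GL) / (2(EG − F²)) = 7*sqrt(2)/(20*Abs(u)).
At (u, v) = (3, -pi/6): H = 7*sqrt(2)/60.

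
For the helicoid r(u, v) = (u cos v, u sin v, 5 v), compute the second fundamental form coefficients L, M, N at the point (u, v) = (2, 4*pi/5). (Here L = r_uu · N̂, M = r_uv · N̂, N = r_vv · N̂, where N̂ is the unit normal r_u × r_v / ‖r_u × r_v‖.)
L = 0;  M = -5*sqrt(29)/29;  N = 0

Compute the unit normal N̂(u, v) = (5*sin(v)/sqrt(u^2 + 25), -5*cos(v)/sqrt(u^2 + 25), u/sqrt(u^2 + 25)), and the second partials r_uu, r_uv, r_vv. Take dot products:
  L(u, v) = r_uu · N̂ = 0,
  M(u, v) = r_uv · N̂ = -5/sqrt(u^2 + 25),
  N(u, v) = r_vv · N̂ = 0.
Evaluating at (u, v) = (2, 4*pi/5):
  L = 0, M = -5*sqrt(29)/29, N = 0.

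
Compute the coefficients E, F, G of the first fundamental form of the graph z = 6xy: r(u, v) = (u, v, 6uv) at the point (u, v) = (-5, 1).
E = 37;  F = -180;  G = 901

Partials: r_u = (1, 0, 6*v), r_v = (0, 1, 6*u). As functions of (u, v):
  E = r_u · r_u = 36*v^2 + 1,
  F = r_u · r_v = 36*u*v,
  G = r_v · r_v = 36*u^2 + 1.
Evaluating at (u, v) = (-5, 1): E = 37, F = -180, G = 901.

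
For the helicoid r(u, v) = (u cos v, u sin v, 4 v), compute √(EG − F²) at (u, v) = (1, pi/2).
√(EG − F²)|_{(1, pi/2)} = sqrt(17)

E = 1, F = 0, G = u^2 + 16; EG − F² = u^2 + 16; √(EG − F²) = sqrt(u^2 + 16). At the given point: sqrt(17).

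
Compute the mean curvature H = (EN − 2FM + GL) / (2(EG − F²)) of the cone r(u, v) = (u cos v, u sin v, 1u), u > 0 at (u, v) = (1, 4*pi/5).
H = sqrt(2)/4

With E = 2, F = 0, G = u^2, L = 0, M = 0, N = sqrt(2)*u^2/(2*Abs(u)), assemble
  H = (EN − 2FM + GL) / (2(EG − F²)) = sqrt(2)/(4*Abs(u)).
At (u, v) = (1, 4*pi/5): H = sqrt(2)/4.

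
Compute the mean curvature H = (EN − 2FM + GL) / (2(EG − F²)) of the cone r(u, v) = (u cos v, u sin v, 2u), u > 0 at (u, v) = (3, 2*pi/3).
H = sqrt(5)/15

With E = 5, F = 0, G = u^2, L = 0, M = 0, N = 2*sqrt(5)*u^2/(5*Abs(u)), assemble
  H = (EN − 2FM + GL) / (2(EG − F²)) = sqrt(5)/(5*Abs(u)).
At (u, v) = (3, 2*pi/3): H = sqrt(5)/15.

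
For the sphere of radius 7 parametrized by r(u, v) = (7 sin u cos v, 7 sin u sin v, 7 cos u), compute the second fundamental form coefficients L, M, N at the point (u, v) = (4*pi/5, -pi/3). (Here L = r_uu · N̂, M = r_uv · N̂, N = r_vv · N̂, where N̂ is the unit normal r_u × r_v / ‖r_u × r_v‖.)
L = -7;  M = 0;  N = -35/8 + 7*sqrt(5)/8

Compute the unit normal N̂(u, v) = (sin(u)^2*cos(v)/Abs(sin(u)), sin(u)^2*sin(v)/Abs(sin(u)), sin(2*u)/(2*Abs(sin(u)))), and the second partials r_uu, r_uv, r_vv. Take dot products:
  L(u, v) = r_uu · N̂ = -7*sin(u)/Abs(sin(u)),
  M(u, v) = r_uv · N̂ = 0,
  N(u, v) = r_vv · N̂ = -7*sin(u)^3/Abs(sin(u)).
Evaluating at (u, v) = (4*pi/5, -pi/3):
  L = -7, M = 0, N = -35/8 + 7*sqrt(5)/8.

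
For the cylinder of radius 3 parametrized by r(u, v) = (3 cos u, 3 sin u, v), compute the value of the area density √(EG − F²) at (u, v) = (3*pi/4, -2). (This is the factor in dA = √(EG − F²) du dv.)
√(EG − F²)|_{(3*pi/4, -2)} = 3

E = 9, F = 0, G = 1, so EG − F² = 9. Taking the positive square root: √(EG − F²) = 3. At (u, v) = (3*pi/4, -2): 3.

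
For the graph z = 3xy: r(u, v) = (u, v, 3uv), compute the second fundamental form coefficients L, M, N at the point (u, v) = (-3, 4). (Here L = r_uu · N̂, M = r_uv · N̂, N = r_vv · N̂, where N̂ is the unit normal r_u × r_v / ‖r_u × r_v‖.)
L = 0;  M = 3*sqrt(226)/226;  N = 0

Compute the unit normal N̂(u, v) = (-3*v/sqrt(9*u^2 + 9*v^2 + 1), -3*u/sqrt(9*u^2 + 9*v^2 + 1), 1/sqrt(9*u^2 + 9*v^2 + 1)), and the second partials r_uu, r_uv, r_vv. Take dot products:
  L(u, v) = r_uu · N̂ = 0,
  M(u, v) = r_uv · N̂ = 3/sqrt(9*u^2 + 9*v^2 + 1),
  N(u, v) = r_vv · N̂ = 0.
Evaluating at (u, v) = (-3, 4):
  L = 0, M = 3*sqrt(226)/226, N = 0.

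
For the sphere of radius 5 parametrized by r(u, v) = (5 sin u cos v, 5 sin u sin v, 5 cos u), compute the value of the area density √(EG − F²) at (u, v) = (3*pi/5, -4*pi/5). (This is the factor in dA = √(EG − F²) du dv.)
√(EG − F²)|_{(3*pi/5, -4*pi/5)} = 25*sqrt(2*sqrt(5) + 10)/4

E = 25, F = 0, G = 25*sin(u)^2, so EG − F² = 625*sin(u)^2. Taking the positive square root: √(EG − F²) = 25*Abs(sin(u)). At (u, v) = (3*pi/5, -4*pi/5): 25*sqrt(2*sqrt(5) + 10)/4.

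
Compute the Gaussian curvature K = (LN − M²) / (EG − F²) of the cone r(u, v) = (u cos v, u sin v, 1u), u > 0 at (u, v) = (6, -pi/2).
K = 0

Coefficients of the first fundamental form: E = 2, F = 0, G = u^2.
Coefficients of the second fundamental form: L = 0, M = 0, N = sqrt(2)*u^2/(2*Abs(u)).
Assemble K = (LN − M²)/(EG − F²) = 0. At (u, v) = (6, -pi/2): K = 0.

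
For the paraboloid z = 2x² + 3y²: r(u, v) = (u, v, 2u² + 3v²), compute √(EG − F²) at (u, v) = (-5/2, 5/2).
√(EG − F²)|_{(-5/2, 5/2)} = sqrt(326)

E = 16*u^2 + 1, F = 24*u*v, G = 36*v^2 + 1; EG − F² = 16*u^2 + 36*v^2 + 1; √(EG − F²) = sqrt(16*u^2 + 36*v^2 + 1). At the given point: sqrt(326).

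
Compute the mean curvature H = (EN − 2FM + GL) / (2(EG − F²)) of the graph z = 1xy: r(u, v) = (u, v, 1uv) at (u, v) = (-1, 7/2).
H = 28*sqrt(57)/3249

With E = v^2 + 1, F = u*v, G = u^2 + 1, L = 0, M = 1/sqrt(u^2 + v^2 + 1), N = 0, assemble
  H = (EN − 2FM + GL) / (2(EG − F²)) = -u*v/(u^2 + v^2 + 1)^(3/2).
At (u, v) = (-1, 7/2): H = 28*sqrt(57)/3249.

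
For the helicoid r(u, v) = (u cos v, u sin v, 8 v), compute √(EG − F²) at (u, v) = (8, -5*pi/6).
√(EG − F²)|_{(8, -5*pi/6)} = 8*sqrt(2)

E = 1, F = 0, G = u^2 + 64; EG − F² = u^2 + 64; √(EG − F²) = sqrt(u^2 + 64). At the given point: 8*sqrt(2).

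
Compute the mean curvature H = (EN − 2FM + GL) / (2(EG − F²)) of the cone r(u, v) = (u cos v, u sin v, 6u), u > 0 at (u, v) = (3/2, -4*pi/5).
H = 2*sqrt(37)/37

With E = 37, F = 0, G = u^2, L = 0, M = 0, N = 6*sqrt(37)*u^2/(37*Abs(u)), assemble
  H = (EN − 2FM + GL) / (2(EG − F²)) = 3*sqrt(37)/(37*Abs(u)).
At (u, v) = (3/2, -4*pi/5): H = 2*sqrt(37)/37.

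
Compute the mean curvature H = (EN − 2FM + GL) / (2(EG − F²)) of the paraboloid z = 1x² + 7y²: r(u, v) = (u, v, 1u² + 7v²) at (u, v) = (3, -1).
H = 456*sqrt(233)/54289

With E = 4*u^2 + 1, F = 28*u*v, G = 196*v^2 + 1, L = 2/sqrt(4*u^2 + 196*v^2 + 1), M = 0, N = 14/sqrt(4*u^2 + 196*v^2 + 1), assemble
  H = (EN − 2FM + GL) / (2(EG − F²)) = 4*(7*u^2 + 49*v^2 + 2)/(4*u^2 + 196*v^2 + 1)^(3/2).
At (u, v) = (3, -1): H = 456*sqrt(233)/54289.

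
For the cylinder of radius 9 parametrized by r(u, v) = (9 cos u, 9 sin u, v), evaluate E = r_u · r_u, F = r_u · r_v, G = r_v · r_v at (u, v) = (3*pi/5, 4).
E = 81;  F = 0;  G = 1

Partials: r_u = (-9*sin(u), 9*cos(u), 0), r_v = (0, 0, 1). As functions of (u, v):
  E = r_u · r_u = 81,
  F = r_u · r_v = 0,
  G = r_v · r_v = 1.
Evaluating at (u, v) = (3*pi/5, 4): E = 81, F = 0, G = 1.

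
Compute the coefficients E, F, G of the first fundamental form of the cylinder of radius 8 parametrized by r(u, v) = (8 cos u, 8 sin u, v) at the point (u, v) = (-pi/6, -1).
E = 64;  F = 0;  G = 1

Partials: r_u = (-8*sin(u), 8*cos(u), 0), r_v = (0, 0, 1). As functions of (u, v):
  E = r_u · r_u = 64,
  F = r_u · r_v = 0,
  G = r_v · r_v = 1.
Evaluating at (u, v) = (-pi/6, -1): E = 64, F = 0, G = 1.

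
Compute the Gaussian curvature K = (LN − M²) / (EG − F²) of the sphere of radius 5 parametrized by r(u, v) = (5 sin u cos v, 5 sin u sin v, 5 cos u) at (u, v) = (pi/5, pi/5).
K = 1/25

Coefficients of the first fundamental form: E = 25, F = 0, G = 25*sin(u)^2.
Coefficients of the second fundamental form: L = -5*sin(u)/Abs(sin(u)), M = 0, N = -5*sin(u)^3/Abs(sin(u)).
Assemble K = (LN − M²)/(EG − F²) = 1/25. At (u, v) = (pi/5, pi/5): K = 1/25.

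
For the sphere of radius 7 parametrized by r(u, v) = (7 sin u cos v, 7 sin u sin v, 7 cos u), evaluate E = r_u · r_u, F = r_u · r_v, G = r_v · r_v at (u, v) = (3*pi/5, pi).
E = 49;  F = 0;  G = 49*sqrt(5)/8 + 245/8

Partials: r_u = (7*cos(u)*cos(v), 7*sin(v)*cos(u), -7*sin(u)), r_v = (-7*sin(u)*sin(v), 7*sin(u)*cos(v), 0). As functions of (u, v):
  E = r_u · r_u = 49,
  F = r_u · r_v = 0,
  G = r_v · r_v = 49*sin(u)^2.
Evaluating at (u, v) = (3*pi/5, pi): E = 49, F = 0, G = 49*sqrt(5)/8 + 245/8.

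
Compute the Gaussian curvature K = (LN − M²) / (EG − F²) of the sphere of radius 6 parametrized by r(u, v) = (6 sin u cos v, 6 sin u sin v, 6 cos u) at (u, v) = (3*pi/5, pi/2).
K = 1/36

Coefficients of the first fundamental form: E = 36, F = 0, G = 36*sin(u)^2.
Coefficients of the second fundamental form: L = -6*sin(u)/Abs(sin(u)), M = 0, N = -6*sin(u)^3/Abs(sin(u)).
Assemble K = (LN − M²)/(EG − F²) = 1/36. At (u, v) = (3*pi/5, pi/2): K = 1/36.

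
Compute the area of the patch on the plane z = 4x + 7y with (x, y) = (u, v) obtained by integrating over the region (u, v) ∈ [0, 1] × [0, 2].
Area = 2*sqrt(66)

Area = ∫∫ √(EG − F²) du dv with √(EG − F²) = sqrt(66). Integrating over [0, 1] × [0, 2] gives 2*sqrt(66).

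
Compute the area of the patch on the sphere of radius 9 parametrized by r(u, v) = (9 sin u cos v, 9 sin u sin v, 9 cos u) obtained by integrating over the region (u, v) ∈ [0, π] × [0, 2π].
Area = 324*pi

Area = ∫∫ √(EG − F²) du dv with √(EG − F²) = 81*Abs(sin(u)). Integrating over [0, π] × [0, 2π] gives 324*pi.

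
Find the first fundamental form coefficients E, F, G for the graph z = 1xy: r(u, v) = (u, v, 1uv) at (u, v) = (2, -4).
E = 17;  F = -8;  G = 5

Partials: r_u = (1, 0, v), r_v = (0, 1, u). As functions of (u, v):
  E = r_u · r_u = v^2 + 1,
  F = r_u · r_v = u*v,
  G = r_v · r_v = u^2 + 1.
Evaluating at (u, v) = (2, -4): E = 17, F = -8, G = 5.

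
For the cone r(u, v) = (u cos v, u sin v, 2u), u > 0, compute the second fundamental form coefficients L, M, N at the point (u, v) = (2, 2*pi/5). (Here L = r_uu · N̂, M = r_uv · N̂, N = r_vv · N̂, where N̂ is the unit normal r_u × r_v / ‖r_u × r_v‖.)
L = 0;  M = 0;  N = 4*sqrt(5)/5

Compute the unit normal N̂(u, v) = (-2*sqrt(5)*u*cos(v)/(5*Abs(u)), -2*sqrt(5)*u*sin(v)/(5*Abs(u)), sqrt(5)*u/(5*Abs(u))), and the second partials r_uu, r_uv, r_vv. Take dot products:
  L(u, v) = r_uu · N̂ = 0,
  M(u, v) = r_uv · N̂ = 0,
  N(u, v) = r_vv · N̂ = 2*sqrt(5)*u^2/(5*Abs(u)).
Evaluating at (u, v) = (2, 2*pi/5):
  L = 0, M = 0, N = 4*sqrt(5)/5.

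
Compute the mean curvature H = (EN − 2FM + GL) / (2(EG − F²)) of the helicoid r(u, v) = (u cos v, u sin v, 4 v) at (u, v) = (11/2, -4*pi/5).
H = 0

With E = 1, F = 0, G = u^2 + 16, L = 0, M = -4/sqrt(u^2 + 16), N = 0, assemble
  H = (EN − 2FM + GL) / (2(EG − F²)) = 0.
At (u, v) = (11/2, -4*pi/5): H = 0.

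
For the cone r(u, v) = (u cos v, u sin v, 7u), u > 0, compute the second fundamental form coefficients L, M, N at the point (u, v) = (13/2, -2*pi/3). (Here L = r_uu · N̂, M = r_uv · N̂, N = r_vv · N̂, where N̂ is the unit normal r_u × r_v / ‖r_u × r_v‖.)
L = 0;  M = 0;  N = 91*sqrt(2)/20

Compute the unit normal N̂(u, v) = (-7*sqrt(2)*u*cos(v)/(10*Abs(u)), -7*sqrt(2)*u*sin(v)/(10*Abs(u)), sqrt(2)*u/(10*Abs(u))), and the second partials r_uu, r_uv, r_vv. Take dot products:
  L(u, v) = r_uu · N̂ = 0,
  M(u, v) = r_uv · N̂ = 0,
  N(u, v) = r_vv · N̂ = 7*sqrt(2)*u^2/(10*Abs(u)).
Evaluating at (u, v) = (13/2, -2*pi/3):
  L = 0, M = 0, N = 91*sqrt(2)/20.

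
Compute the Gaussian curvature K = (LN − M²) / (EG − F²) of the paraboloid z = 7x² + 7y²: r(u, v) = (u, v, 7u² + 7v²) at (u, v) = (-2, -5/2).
K = 49/1010025

Coefficients of the first fundamental form: E = 196*u^2 + 1, F = 196*u*v, G = 196*v^2 + 1.
Coefficients of the second fundamental form: L = 14/sqrt(196*u^2 + 196*v^2 + 1), M = 0, N = 14/sqrt(196*u^2 + 196*v^2 + 1).
Assemble K = (LN − M²)/(EG − F²) = 196/(38416*u^4 + 76832*u^2*v^2 + 392*u^2 + 38416*v^4 + 392*v^2 + 1). At (u, v) = (-2, -5/2): K = 49/1010025.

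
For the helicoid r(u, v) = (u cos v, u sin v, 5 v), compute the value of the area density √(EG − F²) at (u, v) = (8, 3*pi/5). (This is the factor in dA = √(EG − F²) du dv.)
√(EG − F²)|_{(8, 3*pi/5)} = sqrt(89)

E = 1, F = 0, G = u^2 + 25, so EG − F² = u^2 + 25. Taking the positive square root: √(EG − F²) = sqrt(u^2 + 25). At (u, v) = (8, 3*pi/5): sqrt(89).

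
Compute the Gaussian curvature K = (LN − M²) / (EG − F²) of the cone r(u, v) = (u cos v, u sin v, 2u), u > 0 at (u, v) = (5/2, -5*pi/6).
K = 0

Coefficients of the first fundamental form: E = 5, F = 0, G = u^2.
Coefficients of the second fundamental form: L = 0, M = 0, N = 2*sqrt(5)*u^2/(5*Abs(u)).
Assemble K = (LN − M²)/(EG − F²) = 0. At (u, v) = (5/2, -5*pi/6): K = 0.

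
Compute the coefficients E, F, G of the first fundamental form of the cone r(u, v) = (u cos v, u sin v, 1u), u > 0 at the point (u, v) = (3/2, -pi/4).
E = 2;  F = 0;  G = 9/4

Partials: r_u = (cos(v), sin(v), 1), r_v = (-u*sin(v), u*cos(v), 0). As functions of (u, v):
  E = r_u · r_u = 2,
  F = r_u · r_v = 0,
  G = r_v · r_v = u^2.
Evaluating at (u, v) = (3/2, -pi/4): E = 2, F = 0, G = 9/4.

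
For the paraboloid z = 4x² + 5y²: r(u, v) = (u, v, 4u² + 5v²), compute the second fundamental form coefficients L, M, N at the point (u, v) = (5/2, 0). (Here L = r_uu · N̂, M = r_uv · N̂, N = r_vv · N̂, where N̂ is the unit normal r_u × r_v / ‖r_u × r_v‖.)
L = 8*sqrt(401)/401;  M = 0;  N = 10*sqrt(401)/401

Compute the unit normal N̂(u, v) = (-8*u/sqrt(64*u^2 + 100*v^2 + 1), -10*v/sqrt(64*u^2 + 100*v^2 + 1), 1/sqrt(64*u^2 + 100*v^2 + 1)), and the second partials r_uu, r_uv, r_vv. Take dot products:
  L(u, v) = r_uu · N̂ = 8/sqrt(64*u^2 + 100*v^2 + 1),
  M(u, v) = r_uv · N̂ = 0,
  N(u, v) = r_vv · N̂ = 10/sqrt(64*u^2 + 100*v^2 + 1).
Evaluating at (u, v) = (5/2, 0):
  L = 8*sqrt(401)/401, M = 0, N = 10*sqrt(401)/401.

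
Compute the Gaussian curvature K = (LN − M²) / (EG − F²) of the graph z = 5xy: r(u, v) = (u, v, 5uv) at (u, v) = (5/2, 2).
K = -400/1058841

Coefficients of the first fundamental form: E = 25*v^2 + 1, F = 25*u*v, G = 25*u^2 + 1.
Coefficients of the second fundamental form: L = 0, M = 5/sqrt(25*u^2 + 25*v^2 + 1), N = 0.
Assemble K = (LN − M²)/(EG − F²) = -25/(625*u^4 + 1250*u^2*v^2 + 50*u^2 + 625*v^4 + 50*v^2 + 1). At (u, v) = (5/2, 2): K = -400/1058841.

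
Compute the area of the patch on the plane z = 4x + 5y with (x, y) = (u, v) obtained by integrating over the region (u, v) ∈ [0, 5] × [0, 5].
Area = 25*sqrt(42)

Area = ∫∫ √(EG − F²) du dv with √(EG − F²) = sqrt(42). Integrating over [0, 5] × [0, 5] gives 25*sqrt(42).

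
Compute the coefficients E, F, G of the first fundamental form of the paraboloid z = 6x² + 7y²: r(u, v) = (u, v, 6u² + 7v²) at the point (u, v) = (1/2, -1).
E = 37;  F = -84;  G = 197

Partials: r_u = (1, 0, 12*u), r_v = (0, 1, 14*v). As functions of (u, v):
  E = r_u · r_u = 144*u^2 + 1,
  F = r_u · r_v = 168*u*v,
  G = r_v · r_v = 196*v^2 + 1.
Evaluating at (u, v) = (1/2, -1): E = 37, F = -84, G = 197.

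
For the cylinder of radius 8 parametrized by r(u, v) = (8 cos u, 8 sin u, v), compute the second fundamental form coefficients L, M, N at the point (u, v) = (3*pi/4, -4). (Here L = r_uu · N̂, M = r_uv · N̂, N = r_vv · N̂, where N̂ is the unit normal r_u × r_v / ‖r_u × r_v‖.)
L = -8;  M = 0;  N = 0

Compute the unit normal N̂(u, v) = (cos(u), sin(u), 0), and the second partials r_uu, r_uv, r_vv. Take dot products:
  L(u, v) = r_uu · N̂ = -8,
  M(u, v) = r_uv · N̂ = 0,
  N(u, v) = r_vv · N̂ = 0.
Evaluating at (u, v) = (3*pi/4, -4):
  L = -8, M = 0, N = 0.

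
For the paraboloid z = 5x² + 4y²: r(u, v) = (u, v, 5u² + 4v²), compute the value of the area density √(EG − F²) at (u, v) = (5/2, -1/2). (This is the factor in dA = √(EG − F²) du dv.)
√(EG − F²)|_{(5/2, -1/2)} = sqrt(642)

E = 100*u^2 + 1, F = 80*u*v, G = 64*v^2 + 1, so EG − F² = 100*u^2 + 64*v^2 + 1. Taking the positive square root: √(EG − F²) = sqrt(100*u^2 + 64*v^2 + 1). At (u, v) = (5/2, -1/2): sqrt(642).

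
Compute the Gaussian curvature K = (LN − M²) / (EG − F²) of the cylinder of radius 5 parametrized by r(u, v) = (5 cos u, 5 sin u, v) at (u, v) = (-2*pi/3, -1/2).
K = 0

Coefficients of the first fundamental form: E = 25, F = 0, G = 1.
Coefficients of the second fundamental form: L = -5, M = 0, N = 0.
Assemble K = (LN − M²)/(EG − F²) = 0. At (u, v) = (-2*pi/3, -1/2): K = 0.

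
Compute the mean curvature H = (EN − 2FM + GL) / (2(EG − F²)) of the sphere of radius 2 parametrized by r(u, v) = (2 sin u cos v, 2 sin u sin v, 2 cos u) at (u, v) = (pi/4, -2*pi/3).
H = -1/2

With E = 4, F = 0, G = 4*sin(u)^2, L = -2*sin(u)/Abs(sin(u)), M = 0, N = -2*sin(u)^3/Abs(sin(u)), assemble
  H = (EN − 2FM + GL) / (2(EG − F²)) = -sin(u)/(2*Abs(sin(u))).
At (u, v) = (pi/4, -2*pi/3): H = -1/2.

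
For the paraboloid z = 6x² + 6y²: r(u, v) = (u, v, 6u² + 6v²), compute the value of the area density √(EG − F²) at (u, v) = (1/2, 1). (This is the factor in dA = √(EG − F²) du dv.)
√(EG − F²)|_{(1/2, 1)} = sqrt(181)

E = 144*u^2 + 1, F = 144*u*v, G = 144*v^2 + 1, so EG − F² = 144*u^2 + 144*v^2 + 1. Taking the positive square root: √(EG − F²) = sqrt(144*u^2 + 144*v^2 + 1). At (u, v) = (1/2, 1): sqrt(181).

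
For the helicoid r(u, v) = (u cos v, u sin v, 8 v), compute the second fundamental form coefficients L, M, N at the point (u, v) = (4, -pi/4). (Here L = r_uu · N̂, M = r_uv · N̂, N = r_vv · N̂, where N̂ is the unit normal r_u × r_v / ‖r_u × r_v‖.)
L = 0;  M = -2*sqrt(5)/5;  N = 0

Compute the unit normal N̂(u, v) = (8*sin(v)/sqrt(u^2 + 64), -8*cos(v)/sqrt(u^2 + 64), u/sqrt(u^2 + 64)), and the second partials r_uu, r_uv, r_vv. Take dot products:
  L(u, v) = r_uu · N̂ = 0,
  M(u, v) = r_uv · N̂ = -8/sqrt(u^2 + 64),
  N(u, v) = r_vv · N̂ = 0.
Evaluating at (u, v) = (4, -pi/4):
  L = 0, M = -2*sqrt(5)/5, N = 0.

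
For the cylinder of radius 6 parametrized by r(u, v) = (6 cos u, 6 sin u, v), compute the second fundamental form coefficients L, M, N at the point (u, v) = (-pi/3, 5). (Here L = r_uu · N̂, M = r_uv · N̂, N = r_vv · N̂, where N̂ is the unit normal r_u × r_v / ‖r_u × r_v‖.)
L = -6;  M = 0;  N = 0

Compute the unit normal N̂(u, v) = (cos(u), sin(u), 0), and the second partials r_uu, r_uv, r_vv. Take dot products:
  L(u, v) = r_uu · N̂ = -6,
  M(u, v) = r_uv · N̂ = 0,
  N(u, v) = r_vv · N̂ = 0.
Evaluating at (u, v) = (-pi/3, 5):
  L = -6, M = 0, N = 0.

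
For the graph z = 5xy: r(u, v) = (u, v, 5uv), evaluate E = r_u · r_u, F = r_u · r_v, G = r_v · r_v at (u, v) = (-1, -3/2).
E = 229/4;  F = 75/2;  G = 26

Partials: r_u = (1, 0, 5*v), r_v = (0, 1, 5*u). As functions of (u, v):
  E = r_u · r_u = 25*v^2 + 1,
  F = r_u · r_v = 25*u*v,
  G = r_v · r_v = 25*u^2 + 1.
Evaluating at (u, v) = (-1, -3/2): E = 229/4, F = 75/2, G = 26.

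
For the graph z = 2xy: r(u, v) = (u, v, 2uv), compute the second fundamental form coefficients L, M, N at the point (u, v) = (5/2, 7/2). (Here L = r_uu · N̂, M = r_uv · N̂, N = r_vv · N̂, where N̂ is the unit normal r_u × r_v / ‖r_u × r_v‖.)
L = 0;  M = 2*sqrt(3)/15;  N = 0

Compute the unit normal N̂(u, v) = (-2*v/sqrt(4*u^2 + 4*v^2 + 1), -2*u/sqrt(4*u^2 + 4*v^2 + 1), 1/sqrt(4*u^2 + 4*v^2 + 1)), and the second partials r_uu, r_uv, r_vv. Take dot products:
  L(u, v) = r_uu · N̂ = 0,
  M(u, v) = r_uv · N̂ = 2/sqrt(4*u^2 + 4*v^2 + 1),
  N(u, v) = r_vv · N̂ = 0.
Evaluating at (u, v) = (5/2, 7/2):
  L = 0, M = 2*sqrt(3)/15, N = 0.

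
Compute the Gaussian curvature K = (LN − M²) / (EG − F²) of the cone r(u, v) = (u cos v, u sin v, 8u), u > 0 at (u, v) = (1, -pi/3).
K = 0

Coefficients of the first fundamental form: E = 65, F = 0, G = u^2.
Coefficients of the second fundamental form: L = 0, M = 0, N = 8*sqrt(65)*u^2/(65*Abs(u)).
Assemble K = (LN − M²)/(EG − F²) = 0. At (u, v) = (1, -pi/3): K = 0.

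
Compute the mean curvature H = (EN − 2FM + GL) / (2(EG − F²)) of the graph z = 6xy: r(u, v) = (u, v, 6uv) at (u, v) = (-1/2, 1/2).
H = 54*sqrt(19)/361

With E = 36*v^2 + 1, F = 36*u*v, G = 36*u^2 + 1, L = 0, M = 6/sqrt(36*u^2 + 36*v^2 + 1), N = 0, assemble
  H = (EN − 2FM + GL) / (2(EG − F²)) = -216*u*v/(36*u^2 + 36*v^2 + 1)^(3/2).
At (u, v) = (-1/2, 1/2): H = 54*sqrt(19)/361.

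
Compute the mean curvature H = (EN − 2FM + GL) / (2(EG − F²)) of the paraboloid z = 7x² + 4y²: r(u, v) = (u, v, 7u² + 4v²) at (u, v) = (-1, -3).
H = 4827*sqrt(773)/597529

With E = 196*u^2 + 1, F = 112*u*v, G = 64*v^2 + 1, L = 14/sqrt(196*u^2 + 64*v^2 + 1), M = 0, N = 8/sqrt(196*u^2 + 64*v^2 + 1), assemble
  H = (EN − 2FM + GL) / (2(EG − F²)) = (784*u^2 + 448*v^2 + 11)/(196*u^2 + 64*v^2 + 1)^(3/2).
At (u, v) = (-1, -3): H = 4827*sqrt(773)/597529.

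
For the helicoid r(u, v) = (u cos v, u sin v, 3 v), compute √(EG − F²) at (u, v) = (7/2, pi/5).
√(EG − F²)|_{(7/2, pi/5)} = sqrt(85)/2

E = 1, F = 0, G = u^2 + 9; EG − F² = u^2 + 9; √(EG − F²) = sqrt(u^2 + 9). At the given point: sqrt(85)/2.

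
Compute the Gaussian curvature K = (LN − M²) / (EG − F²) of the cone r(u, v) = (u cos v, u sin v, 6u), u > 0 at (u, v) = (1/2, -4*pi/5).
K = 0

Coefficients of the first fundamental form: E = 37, F = 0, G = u^2.
Coefficients of the second fundamental form: L = 0, M = 0, N = 6*sqrt(37)*u^2/(37*Abs(u)).
Assemble K = (LN − M²)/(EG − F²) = 0. At (u, v) = (1/2, -4*pi/5): K = 0.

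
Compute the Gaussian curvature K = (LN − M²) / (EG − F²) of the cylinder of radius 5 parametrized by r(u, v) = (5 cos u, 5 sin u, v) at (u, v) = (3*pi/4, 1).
K = 0

Coefficients of the first fundamental form: E = 25, F = 0, G = 1.
Coefficients of the second fundamental form: L = -5, M = 0, N = 0.
Assemble K = (LN − M²)/(EG − F²) = 0. At (u, v) = (3*pi/4, 1): K = 0.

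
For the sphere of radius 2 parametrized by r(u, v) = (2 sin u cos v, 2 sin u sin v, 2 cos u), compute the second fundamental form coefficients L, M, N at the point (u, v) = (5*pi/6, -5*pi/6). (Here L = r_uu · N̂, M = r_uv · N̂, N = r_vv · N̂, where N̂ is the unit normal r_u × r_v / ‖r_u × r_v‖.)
L = -2;  M = 0;  N = -1/2

Compute the unit normal N̂(u, v) = (sin(u)^2*cos(v)/Abs(sin(u)), sin(u)^2*sin(v)/Abs(sin(u)), sin(2*u)/(2*Abs(sin(u)))), and the second partials r_uu, r_uv, r_vv. Take dot products:
  L(u, v) = r_uu · N̂ = -2*sin(u)/Abs(sin(u)),
  M(u, v) = r_uv · N̂ = 0,
  N(u, v) = r_vv · N̂ = -2*sin(u)^3/Abs(sin(u)).
Evaluating at (u, v) = (5*pi/6, -5*pi/6):
  L = -2, M = 0, N = -1/2.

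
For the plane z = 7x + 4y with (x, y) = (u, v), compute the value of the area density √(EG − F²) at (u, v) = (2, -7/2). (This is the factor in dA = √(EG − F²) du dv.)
√(EG − F²)|_{(2, -7/2)} = sqrt(66)

E = 50, F = 28, G = 17, so EG − F² = 66. Taking the positive square root: √(EG − F²) = sqrt(66). At (u, v) = (2, -7/2): sqrt(66).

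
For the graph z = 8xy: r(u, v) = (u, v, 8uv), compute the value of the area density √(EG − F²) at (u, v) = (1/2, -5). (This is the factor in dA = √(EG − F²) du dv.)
√(EG − F²)|_{(1/2, -5)} = 7*sqrt(33)

E = 64*v^2 + 1, F = 64*u*v, G = 64*u^2 + 1, so EG − F² = 64*u^2 + 64*v^2 + 1. Taking the positive square root: √(EG − F²) = sqrt(64*u^2 + 64*v^2 + 1). At (u, v) = (1/2, -5): 7*sqrt(33).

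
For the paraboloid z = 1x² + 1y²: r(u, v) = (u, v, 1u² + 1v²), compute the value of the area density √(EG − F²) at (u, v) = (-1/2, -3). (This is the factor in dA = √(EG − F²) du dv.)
√(EG − F²)|_{(-1/2, -3)} = sqrt(38)

E = 4*u^2 + 1, F = 4*u*v, G = 4*v^2 + 1, so EG − F² = 4*u^2 + 4*v^2 + 1. Taking the positive square root: √(EG − F²) = sqrt(4*u^2 + 4*v^2 + 1). At (u, v) = (-1/2, -3): sqrt(38).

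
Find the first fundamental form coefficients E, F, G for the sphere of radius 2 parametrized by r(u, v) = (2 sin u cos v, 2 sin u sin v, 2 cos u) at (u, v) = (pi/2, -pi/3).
E = 4;  F = 0;  G = 4

Partials: r_u = (2*cos(u)*cos(v), 2*sin(v)*cos(u), -2*sin(u)), r_v = (-2*sin(u)*sin(v), 2*sin(u)*cos(v), 0). As functions of (u, v):
  E = r_u · r_u = 4,
  F = r_u · r_v = 0,
  G = r_v · r_v = 4*sin(u)^2.
Evaluating at (u, v) = (pi/2, -pi/3): E = 4, F = 0, G = 4.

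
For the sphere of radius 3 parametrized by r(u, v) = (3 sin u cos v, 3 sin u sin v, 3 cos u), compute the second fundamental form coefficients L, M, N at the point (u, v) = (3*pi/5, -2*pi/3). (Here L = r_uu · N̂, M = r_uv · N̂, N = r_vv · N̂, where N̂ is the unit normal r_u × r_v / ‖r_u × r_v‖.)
L = -3;  M = 0;  N = -15/8 - 3*sqrt(5)/8

Compute the unit normal N̂(u, v) = (sin(u)^2*cos(v)/Abs(sin(u)), sin(u)^2*sin(v)/Abs(sin(u)), sin(2*u)/(2*Abs(sin(u)))), and the second partials r_uu, r_uv, r_vv. Take dot products:
  L(u, v) = r_uu · N̂ = -3*sin(u)/Abs(sin(u)),
  M(u, v) = r_uv · N̂ = 0,
  N(u, v) = r_vv · N̂ = -3*sin(u)^3/Abs(sin(u)).
Evaluating at (u, v) = (3*pi/5, -2*pi/3):
  L = -3, M = 0, N = -15/8 - 3*sqrt(5)/8.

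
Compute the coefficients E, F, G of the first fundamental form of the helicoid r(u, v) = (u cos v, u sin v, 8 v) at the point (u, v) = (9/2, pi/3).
E = 1;  F = 0;  G = 337/4

Partials: r_u = (cos(v), sin(v), 0), r_v = (-u*sin(v), u*cos(v), 8). As functions of (u, v):
  E = r_u · r_u = 1,
  F = r_u · r_v = 0,
  G = r_v · r_v = u^2 + 64.
Evaluating at (u, v) = (9/2, pi/3): E = 1, F = 0, G = 337/4.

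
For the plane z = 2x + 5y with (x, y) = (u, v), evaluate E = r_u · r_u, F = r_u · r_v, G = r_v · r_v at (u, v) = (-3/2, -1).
E = 5;  F = 10;  G = 26

Partials: r_u = (1, 0, 2), r_v = (0, 1, 5). As functions of (u, v):
  E = r_u · r_u = 5,
  F = r_u · r_v = 10,
  G = r_v · r_v = 26.
Evaluating at (u, v) = (-3/2, -1): E = 5, F = 10, G = 26.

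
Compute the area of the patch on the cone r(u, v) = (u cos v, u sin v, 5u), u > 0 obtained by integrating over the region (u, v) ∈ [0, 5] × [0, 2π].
Area = 25*sqrt(26)*pi

Area = ∫∫ √(EG − F²) du dv with √(EG − F²) = sqrt(26)*Abs(u). Integrating over [0, 5] × [0, 2π] gives 25*sqrt(26)*pi.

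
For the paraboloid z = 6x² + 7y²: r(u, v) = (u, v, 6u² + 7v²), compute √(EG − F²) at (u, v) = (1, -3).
√(EG − F²)|_{(1, -3)} = sqrt(1909)

E = 144*u^2 + 1, F = 168*u*v, G = 196*v^2 + 1; EG − F² = 144*u^2 + 196*v^2 + 1; √(EG − F²) = sqrt(144*u^2 + 196*v^2 + 1). At the given point: sqrt(1909).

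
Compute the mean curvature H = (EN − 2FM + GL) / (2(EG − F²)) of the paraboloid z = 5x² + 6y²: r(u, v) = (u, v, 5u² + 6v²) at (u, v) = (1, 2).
H = 3491*sqrt(677)/458329

With E = 100*u^2 + 1, F = 120*u*v, G = 144*v^2 + 1, L = 10/sqrt(100*u^2 + 144*v^2 + 1), M = 0, N = 12/sqrt(100*u^2 + 144*v^2 + 1), assemble
  H = (EN − 2FM + GL) / (2(EG − F²)) = (600*u^2 + 720*v^2 + 11)/(100*u^2 + 144*v^2 + 1)^(3/2).
At (u, v) = (1, 2): H = 3491*sqrt(677)/458329.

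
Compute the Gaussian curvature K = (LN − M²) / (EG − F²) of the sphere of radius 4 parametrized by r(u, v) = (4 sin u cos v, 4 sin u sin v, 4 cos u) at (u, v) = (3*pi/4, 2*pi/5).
K = 1/16

Coefficients of the first fundamental form: E = 16, F = 0, G = 16*sin(u)^2.
Coefficients of the second fundamental form: L = -4*sin(u)/Abs(sin(u)), M = 0, N = -4*sin(u)^3/Abs(sin(u)).
Assemble K = (LN − M²)/(EG − F²) = 1/16. At (u, v) = (3*pi/4, 2*pi/5): K = 1/16.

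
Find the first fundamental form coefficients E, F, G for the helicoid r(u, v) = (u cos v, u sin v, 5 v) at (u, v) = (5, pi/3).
E = 1;  F = 0;  G = 50

Partials: r_u = (cos(v), sin(v), 0), r_v = (-u*sin(v), u*cos(v), 5). As functions of (u, v):
  E = r_u · r_u = 1,
  F = r_u · r_v = 0,
  G = r_v · r_v = u^2 + 25.
Evaluating at (u, v) = (5, pi/3): E = 1, F = 0, G = 50.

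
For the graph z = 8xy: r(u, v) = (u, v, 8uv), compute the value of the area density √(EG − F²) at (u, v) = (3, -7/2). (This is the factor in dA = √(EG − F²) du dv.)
√(EG − F²)|_{(3, -7/2)} = sqrt(1361)

E = 64*v^2 + 1, F = 64*u*v, G = 64*u^2 + 1, so EG − F² = 64*u^2 + 64*v^2 + 1. Taking the positive square root: √(EG − F²) = sqrt(64*u^2 + 64*v^2 + 1). At (u, v) = (3, -7/2): sqrt(1361).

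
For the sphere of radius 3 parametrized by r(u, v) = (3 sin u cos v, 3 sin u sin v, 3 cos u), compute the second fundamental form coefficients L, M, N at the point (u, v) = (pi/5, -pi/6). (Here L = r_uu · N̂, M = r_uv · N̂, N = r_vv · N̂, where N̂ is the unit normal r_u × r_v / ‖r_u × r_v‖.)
L = -3;  M = 0;  N = -15/8 + 3*sqrt(5)/8

Compute the unit normal N̂(u, v) = (sin(u)^2*cos(v)/Abs(sin(u)), sin(u)^2*sin(v)/Abs(sin(u)), sin(2*u)/(2*Abs(sin(u)))), and the second partials r_uu, r_uv, r_vv. Take dot products:
  L(u, v) = r_uu · N̂ = -3*sin(u)/Abs(sin(u)),
  M(u, v) = r_uv · N̂ = 0,
  N(u, v) = r_vv · N̂ = -3*sin(u)^3/Abs(sin(u)).
Evaluating at (u, v) = (pi/5, -pi/6):
  L = -3, M = 0, N = -15/8 + 3*sqrt(5)/8.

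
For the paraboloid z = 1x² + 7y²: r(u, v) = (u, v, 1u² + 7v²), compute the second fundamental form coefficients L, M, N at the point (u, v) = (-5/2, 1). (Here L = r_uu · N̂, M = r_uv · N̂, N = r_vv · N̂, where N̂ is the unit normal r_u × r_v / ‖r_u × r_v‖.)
L = sqrt(222)/111;  M = 0;  N = 7*sqrt(222)/111

Compute the unit normal N̂(u, v) = (-2*u/sqrt(4*u^2 + 196*v^2 + 1), -14*v/sqrt(4*u^2 + 196*v^2 + 1), 1/sqrt(4*u^2 + 196*v^2 + 1)), and the second partials r_uu, r_uv, r_vv. Take dot products:
  L(u, v) = r_uu · N̂ = 2/sqrt(4*u^2 + 196*v^2 + 1),
  M(u, v) = r_uv · N̂ = 0,
  N(u, v) = r_vv · N̂ = 14/sqrt(4*u^2 + 196*v^2 + 1).
Evaluating at (u, v) = (-5/2, 1):
  L = sqrt(222)/111, M = 0, N = 7*sqrt(222)/111.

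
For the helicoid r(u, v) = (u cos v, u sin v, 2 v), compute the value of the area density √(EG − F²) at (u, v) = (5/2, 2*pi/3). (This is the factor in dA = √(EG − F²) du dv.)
√(EG − F²)|_{(5/2, 2*pi/3)} = sqrt(41)/2

E = 1, F = 0, G = u^2 + 4, so EG − F² = u^2 + 4. Taking the positive square root: √(EG − F²) = sqrt(u^2 + 4). At (u, v) = (5/2, 2*pi/3): sqrt(41)/2.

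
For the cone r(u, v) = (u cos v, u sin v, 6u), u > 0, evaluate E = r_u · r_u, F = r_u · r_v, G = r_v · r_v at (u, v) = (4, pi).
E = 37;  F = 0;  G = 16

Partials: r_u = (cos(v), sin(v), 6), r_v = (-u*sin(v), u*cos(v), 0). As functions of (u, v):
  E = r_u · r_u = 37,
  F = r_u · r_v = 0,
  G = r_v · r_v = u^2.
Evaluating at (u, v) = (4, pi): E = 37, F = 0, G = 16.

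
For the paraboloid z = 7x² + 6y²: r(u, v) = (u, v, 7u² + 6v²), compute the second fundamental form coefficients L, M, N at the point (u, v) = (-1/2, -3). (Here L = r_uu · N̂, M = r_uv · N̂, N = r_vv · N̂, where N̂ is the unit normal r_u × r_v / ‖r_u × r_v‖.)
L = 7*sqrt(1346)/673;  M = 0;  N = 6*sqrt(1346)/673

Compute the unit normal N̂(u, v) = (-14*u/sqrt(196*u^2 + 144*v^2 + 1), -12*v/sqrt(196*u^2 + 144*v^2 + 1), 1/sqrt(196*u^2 + 144*v^2 + 1)), and the second partials r_uu, r_uv, r_vv. Take dot products:
  L(u, v) = r_uu · N̂ = 14/sqrt(196*u^2 + 144*v^2 + 1),
  M(u, v) = r_uv · N̂ = 0,
  N(u, v) = r_vv · N̂ = 12/sqrt(196*u^2 + 144*v^2 + 1).
Evaluating at (u, v) = (-1/2, -3):
  L = 7*sqrt(1346)/673, M = 0, N = 6*sqrt(1346)/673.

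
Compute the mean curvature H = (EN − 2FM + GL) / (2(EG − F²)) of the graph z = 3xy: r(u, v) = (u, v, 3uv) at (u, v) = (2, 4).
H = -216*sqrt(181)/32761

With E = 9*v^2 + 1, F = 9*u*v, G = 9*u^2 + 1, L = 0, M = 3/sqrt(9*u^2 + 9*v^2 + 1), N = 0, assemble
  H = (EN − 2FM + GL) / (2(EG − F²)) = -27*u*v/(9*u^2 + 9*v^2 + 1)^(3/2).
At (u, v) = (2, 4): H = -216*sqrt(181)/32761.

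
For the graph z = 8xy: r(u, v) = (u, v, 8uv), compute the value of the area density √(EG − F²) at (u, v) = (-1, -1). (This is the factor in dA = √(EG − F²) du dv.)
√(EG − F²)|_{(-1, -1)} = sqrt(129)

E = 64*v^2 + 1, F = 64*u*v, G = 64*u^2 + 1, so EG − F² = 64*u^2 + 64*v^2 + 1. Taking the positive square root: √(EG − F²) = sqrt(64*u^2 + 64*v^2 + 1). At (u, v) = (-1, -1): sqrt(129).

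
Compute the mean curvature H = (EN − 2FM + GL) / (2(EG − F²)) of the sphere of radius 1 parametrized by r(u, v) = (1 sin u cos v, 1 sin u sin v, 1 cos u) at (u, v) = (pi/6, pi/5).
H = -1

With E = 1, F = 0, G = sin(u)^2, L = -sin(u)/Abs(sin(u)), M = 0, N = -sin(u)^3/Abs(sin(u)), assemble
  H = (EN − 2FM + GL) / (2(EG − F²)) = -sin(u)/Abs(sin(u)).
At (u, v) = (pi/6, pi/5): H = -1.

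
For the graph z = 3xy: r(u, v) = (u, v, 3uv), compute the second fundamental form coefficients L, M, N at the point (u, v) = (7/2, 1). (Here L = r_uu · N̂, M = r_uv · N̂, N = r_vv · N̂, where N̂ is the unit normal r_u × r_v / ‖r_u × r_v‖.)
L = 0;  M = 6*sqrt(481)/481;  N = 0

Compute the unit normal N̂(u, v) = (-3*v/sqrt(9*u^2 + 9*v^2 + 1), -3*u/sqrt(9*u^2 + 9*v^2 + 1), 1/sqrt(9*u^2 + 9*v^2 + 1)), and the second partials r_uu, r_uv, r_vv. Take dot products:
  L(u, v) = r_uu · N̂ = 0,
  M(u, v) = r_uv · N̂ = 3/sqrt(9*u^2 + 9*v^2 + 1),
  N(u, v) = r_vv · N̂ = 0.
Evaluating at (u, v) = (7/2, 1):
  L = 0, M = 6*sqrt(481)/481, N = 0.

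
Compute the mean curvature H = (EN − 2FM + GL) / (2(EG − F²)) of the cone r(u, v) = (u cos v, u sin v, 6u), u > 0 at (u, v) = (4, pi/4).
H = 3*sqrt(37)/148

With E = 37, F = 0, G = u^2, L = 0, M = 0, N = 6*sqrt(37)*u^2/(37*Abs(u)), assemble
  H = (EN − 2FM + GL) / (2(EG − F²)) = 3*sqrt(37)/(37*Abs(u)).
At (u, v) = (4, pi/4): H = 3*sqrt(37)/148.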